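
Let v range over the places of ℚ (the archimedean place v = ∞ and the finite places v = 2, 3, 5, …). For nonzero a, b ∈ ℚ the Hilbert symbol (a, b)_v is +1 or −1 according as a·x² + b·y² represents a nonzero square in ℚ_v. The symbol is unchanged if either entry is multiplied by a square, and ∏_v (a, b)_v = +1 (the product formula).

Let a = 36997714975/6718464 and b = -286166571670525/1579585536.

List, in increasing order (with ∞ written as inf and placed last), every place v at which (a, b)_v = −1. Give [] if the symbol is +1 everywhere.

Mod squares: a ≡ 17719, b ≡ -336661. Check v ∈ {∞, 2, 3, 5, 7, 13, 17, 19, 23, 29, 47}.
v=47: a=47^1·(≡25), b=47^1·(≡9) mod 47; (25|47)=+1, (9|47)=+1; (−1)^{1·1·23}·(+1)^1·(+1)^1 = -1.
v=3: a=3^-8·(≡1), b=3^-6·(≡2) mod 3; (1|3)=+1, (2|3)=-1; (−1)^{-8·-6·1}·(+1)^-6·(-1)^-8 = +1.
v=29: a=29^1·(≡10), b=29^1·(≡25) mod 29; (10|29)=-1, (25|29)=+1; (−1)^{1·1·14}·(-1)^1·(+1)^1 = -1.
v=2: v_2(a)=-10, v_2(b)=-12; units ≡ 7, 3 (mod 8); ε·ε+αω+βω = 1·1+-10·1+-12·0 ≡ 1  ⇒  (a,b)_2 = -1.
v=13: a=13^1·(≡8), b=13^1·(≡4) mod 13; (8|13)=-1, (4|13)=+1; (−1)^{1·1·6}·(-1)^1·(+1)^1 = -1.
v=5: a=5^2·(≡1), b=5^2·(≡4) mod 5; (1|5)=+1, (4|5)=+1; (−1)^{2·2·2}·(+1)^2·(+1)^2 = +1.
v=7: a=7^0·(≡1), b=7^6·(≡1) mod 7; (1|7)=+1, (1|7)=+1; (−1)^{0·6·3}·(+1)^6·(+1)^0 = +1.
v=17: a=17^4·(≡7), b=17^2·(≡7) mod 17; (7|17)=-1, (7|17)=-1; (−1)^{4·2·8}·(-1)^2·(-1)^4 = +1.
v=∞: 17719 > 0 and -336661 < 0  ⇒  (a,b)_∞ = +1.
v=23: a=23^0·(≡2), b=23^-2·(≡2) mod 23; (2|23)=+1, (2|23)=+1; (−1)^{0·-2·11}·(+1)^-2·(+1)^0 = +1.
v=19: a=19^0·(≡7), b=19^1·(≡12) mod 19; (7|19)=+1, (12|19)=-1; (−1)^{0·1·9}·(+1)^1·(-1)^0 = +1.
Ram(17719, -336661) = {2, 13, 29, 47}; no ℚ_2-point on the conic.

[2, 13, 29, 47]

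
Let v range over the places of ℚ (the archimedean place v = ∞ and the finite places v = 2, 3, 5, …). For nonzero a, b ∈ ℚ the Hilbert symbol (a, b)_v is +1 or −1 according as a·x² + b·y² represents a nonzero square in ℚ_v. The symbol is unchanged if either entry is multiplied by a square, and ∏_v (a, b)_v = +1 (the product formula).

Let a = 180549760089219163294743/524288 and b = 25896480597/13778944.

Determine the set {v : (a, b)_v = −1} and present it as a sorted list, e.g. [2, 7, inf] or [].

[2, 37]

Mod squares: a ≡ 57646, b ≡ 210197. Check v ∈ {∞, 2, 3, 7, 13, 19, 23, 29, 37, 41}.
v=41: a=41^1·(≡22), b=41^0·(≡36) mod 41; (22|41)=-1, (36|41)=+1; (−1)^{1·0·20}·(-1)^0·(+1)^1 = +1.
v=∞: 57646 > 0 and 210197 > 0  ⇒  (a,b)_∞ = +1.
v=2: v_2(a)=-19, v_2(b)=-14; units ≡ 7, 5 (mod 8); ε·ε+αω+βω = 1·0+-19·1+-14·0 ≡ 1  ⇒  (a,b)_2 = -1.
v=29: a=29^0·(≡4), b=29^-2·(≡13) mod 29; (4|29)=+1, (13|29)=+1; (−1)^{0·-2·14}·(+1)^-2·(+1)^0 = +1.
v=19: a=19^3·(≡18), b=19^1·(≡4) mod 19; (18|19)=-1, (4|19)=+1; (−1)^{3·1·9}·(-1)^1·(+1)^3 = +1.
v=37: a=37^3·(≡10), b=37^1·(≡8) mod 37; (10|37)=+1, (8|37)=-1; (−1)^{3·1·18}·(+1)^1·(-1)^3 = -1.
v=3: a=3^10·(≡1), b=3^6·(≡2) mod 3; (1|3)=+1, (2|3)=-1; (−1)^{10·6·1}·(+1)^6·(-1)^10 = +1.
v=13: a=13^2·(≡4), b=13^3·(≡1) mod 13; (4|13)=+1, (1|13)=+1; (−1)^{2·3·6}·(+1)^3·(+1)^2 = +1.
v=23: a=23^2·(≡3), b=23^1·(≡1) mod 23; (3|23)=+1, (1|23)=+1; (−1)^{2·1·11}·(+1)^1·(+1)^2 = +1.
v=7: a=7^4·(≡1), b=7^0·(≡2) mod 7; (1|7)=+1, (2|7)=+1; (−1)^{4·0·3}·(+1)^0·(+1)^4 = +1.
(57646, 210197 / ℚ) ramifies at {2, 37}: a division algebra.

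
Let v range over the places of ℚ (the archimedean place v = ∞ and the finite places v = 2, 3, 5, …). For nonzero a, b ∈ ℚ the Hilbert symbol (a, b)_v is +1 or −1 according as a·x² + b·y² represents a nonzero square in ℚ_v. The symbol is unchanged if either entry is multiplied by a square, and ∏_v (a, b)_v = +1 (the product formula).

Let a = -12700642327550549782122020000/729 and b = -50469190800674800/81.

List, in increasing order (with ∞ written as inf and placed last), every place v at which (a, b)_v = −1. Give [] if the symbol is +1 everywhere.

Mod squares: a ≡ -50138, b ≡ -200767. Check v ∈ {∞, 2, 3, 5, 7, 11, 23, 29, 43, 53}.
v=5: a=5^4·(≡2), b=5^2·(≡3) mod 5; (2|5)=-1, (3|5)=-1; (−1)^{4·2·2}·(-1)^2·(-1)^4 = +1.
v=2: v_2(a)=5, v_2(b)=4; units ≡ 3, 1 (mod 8); ε·ε+αω+βω = 1·0+5·0+4·1 ≡ 0  ⇒  (a,b)_2 = +1.
v=7: a=7^2·(≡3), b=7^1·(≡5) mod 7; (3|7)=-1, (5|7)=-1; (−1)^{2·1·3}·(-1)^1·(-1)^2 = -1.
v=43: a=43^5·(≡25), b=43^3·(≡30) mod 43; (25|43)=+1, (30|43)=-1; (−1)^{5·3·21}·(+1)^3·(-1)^5 = +1.
v=∞: -50138 < 0 and -200767 < 0  ⇒  (a,b)_∞ = -1.
v=11: a=11^3·(≡6), b=11^2·(≡9) mod 11; (6|11)=-1, (9|11)=+1; (−1)^{3·2·5}·(-1)^2·(+1)^3 = +1.
v=53: a=53^3·(≡51), b=53^2·(≡26) mod 53; (51|53)=-1, (26|53)=-1; (−1)^{3·2·26}·(-1)^2·(-1)^3 = -1.
v=29: a=29^2·(≡11), b=29^1·(≡18) mod 29; (11|29)=-1, (18|29)=-1; (−1)^{2·1·14}·(-1)^1·(-1)^2 = -1.
v=3: a=3^-6·(≡1), b=3^-4·(≡2) mod 3; (1|3)=+1, (2|3)=-1; (−1)^{-6·-4·1}·(+1)^-4·(-1)^-6 = +1.
v=23: a=23^2·(≡2), b=23^1·(≡14) mod 23; (2|23)=+1, (14|23)=-1; (−1)^{2·1·11}·(+1)^1·(-1)^2 = +1.
(-50138, -200767 / ℚ) ramifies at {7, 29, 53, ∞}: a division algebra.

[7, 29, 53, inf]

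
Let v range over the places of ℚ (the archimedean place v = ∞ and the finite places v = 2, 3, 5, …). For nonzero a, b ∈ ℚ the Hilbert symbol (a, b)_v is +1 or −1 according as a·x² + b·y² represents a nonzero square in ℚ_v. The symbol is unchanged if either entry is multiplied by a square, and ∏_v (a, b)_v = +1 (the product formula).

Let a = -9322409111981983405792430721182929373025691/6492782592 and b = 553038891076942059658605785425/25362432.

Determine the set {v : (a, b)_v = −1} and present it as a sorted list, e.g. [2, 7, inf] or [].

(a, b) ≡ (-107113, 1891699) mod (ℚ^×)²; places V = {2, 3, 5, 13, 23, 29, 31, 37, 41, 43, 47, 53, ∞}.
(a,b)_13: α=2, u≡7; β=2, v≡4 (mod 13); (7|13)=-1, (4|13)=+1; sign (−1)^0·-1^2·+1^2 = +1.
(a,b)_47: α=3, u≡37; β=2, v≡43 (mod 47); (37|47)=+1, (43|47)=-1; sign (−1)^0·+1^2·-1^3 = -1.
(a,b)_5: α=0, u≡2; β=2, v≡1 (mod 5); (2|5)=-1, (1|5)=+1; sign (−1)^0·-1^2·+1^0 = +1.
(a,b)_2: α=-24, β=-16; u≡7, v≡3 (mod 8); ε(u)ε(v)=1·1, αω(v)=-24·1, βω(u)=-16·0; sum ≡ 1  ⇒  -1.
(a,b)_∞: sgn(-107113)=−, sgn(1891699)=+, so +1.
(a,b)_37: α=8, u≡18; β=5, v≡11 (mod 37); (18|37)=-1, (11|37)=+1; sign (−1)^0·-1^5·+1^8 = -1.
(a,b)_29: α=4, u≡28; β=3, v≡2 (mod 29); (28|29)=+1, (2|29)=-1; sign (−1)^0·+1^3·-1^4 = +1.
(a,b)_23: α=2, u≡10; β=2, v≡13 (mod 23); (10|23)=-1, (13|23)=+1; sign (−1)^0·-1^2·+1^2 = +1.
(a,b)_53: α=3, u≡25; β=0, v≡20 (mod 53); (25|53)=+1, (20|53)=-1; sign (−1)^0·+1^0·-1^3 = -1.
(a,b)_31: α=2, u≡26; β=2, v≡17 (mod 31); (26|31)=-1, (17|31)=-1; sign (−1)^0·-1^2·-1^2 = +1.
(a,b)_41: α=4, u≡33; β=3, v≡14 (mod 41); (33|41)=+1, (14|41)=-1; sign (−1)^0·+1^3·-1^4 = +1.
(a,b)_43: α=-1, u≡12; β=-1, v≡40 (mod 43); (12|43)=-1, (40|43)=+1; sign (−1)^1·-1^-1·+1^-1 = +1.
(a,b)_3: α=-2, u≡2; β=-2, v≡1 (mod 3); (2|3)=-1, (1|3)=+1; sign (−1)^0·-1^-2·+1^-2 = +1.
|Ram(-107113, 1891699)| = 4, even; anisotropic at {2, 37, 47, 53}.

[2, 37, 47, 53]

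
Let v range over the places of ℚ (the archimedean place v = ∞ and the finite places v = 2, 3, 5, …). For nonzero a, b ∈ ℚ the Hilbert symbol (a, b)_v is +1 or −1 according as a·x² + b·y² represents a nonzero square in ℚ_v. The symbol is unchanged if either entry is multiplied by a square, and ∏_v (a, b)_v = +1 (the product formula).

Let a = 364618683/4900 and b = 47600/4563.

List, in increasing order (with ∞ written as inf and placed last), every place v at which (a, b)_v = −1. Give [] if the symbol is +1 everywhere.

[3, 17, 19, 37]

(a, b) ≡ (239723, 357) mod (ℚ^×)²; places V = {2, 3, 5, 7, 11, 13, 17, 19, 31, 37, ∞}.
(a,b)_3: α=2, u≡2; β=-3, v≡2 (mod 3); (2|3)=-1, (2|3)=-1; sign (−1)^0·-1^-3·-1^2 = -1.
(a,b)_37: α=1, u≡1; β=0, v≡20 (mod 37); (1|37)=+1, (20|37)=-1; sign (−1)^0·+1^0·-1^1 = -1.
(a,b)_5: α=-2, u≡3; β=2, v≡3 (mod 5); (3|5)=-1, (3|5)=-1; sign (−1)^0·-1^2·-1^-2 = +1.
(a,b)_2: α=-2, β=4; u≡3, v≡5 (mod 8); ε(u)ε(v)=1·0, αω(v)=-2·1, βω(u)=4·1; sum ≡ 0  ⇒  +1.
(a,b)_31: α=1, u≡14; β=0, v≡18 (mod 31); (14|31)=+1, (18|31)=+1; sign (−1)^0·+1^0·+1^1 = +1.
(a,b)_13: α=2, u≡12; β=-2, v≡7 (mod 13); (12|13)=+1, (7|13)=-1; sign (−1)^0·+1^-2·-1^2 = +1.
(a,b)_19: α=1, u≡9; β=0, v≡8 (mod 19); (9|19)=+1, (8|19)=-1; sign (−1)^0·+1^0·-1^1 = -1.
(a,b)_7: α=-2, u≡1; β=1, v≡4 (mod 7); (1|7)=+1, (4|7)=+1; sign (−1)^0·+1^1·+1^-2 = +1.
(a,b)_17: α=0, u≡12; β=1, v≡9 (mod 17); (12|17)=-1, (9|17)=+1; sign (−1)^0·-1^1·+1^0 = -1.
(a,b)_∞: sgn(239723)=+, sgn(357)=+, so +1.
(a,b)_11: α=1, u≡10; β=0, v≡4 (mod 11); (10|11)=-1, (4|11)=+1; sign (−1)^0·-1^0·+1^1 = +1.
|Ram(239723, 357)| = 4, even; anisotropic at {3, 17, 19, 37}.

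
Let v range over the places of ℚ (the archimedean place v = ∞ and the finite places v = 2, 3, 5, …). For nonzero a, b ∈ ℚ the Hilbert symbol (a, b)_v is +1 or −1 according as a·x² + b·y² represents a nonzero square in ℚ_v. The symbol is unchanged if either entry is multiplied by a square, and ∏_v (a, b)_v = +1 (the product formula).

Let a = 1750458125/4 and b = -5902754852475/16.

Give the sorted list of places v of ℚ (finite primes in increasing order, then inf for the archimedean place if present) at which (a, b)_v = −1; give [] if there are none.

Mod squares: a ≡ 2800733, b ≡ -299. Check v ∈ {∞, 2, 3, 5, 13, 17, 19, 23, 29}.
v=5: a=5^4·(≡2), b=5^2·(≡1) mod 5; (2|5)=-1, (1|5)=+1; (−1)^{4·2·2}·(-1)^2·(+1)^4 = +1.
v=∞: 2800733 > 0 and -299 < 0  ⇒  (a,b)_∞ = +1.
v=29: a=29^1·(≡28), b=29^2·(≡5) mod 29; (28|29)=+1, (5|29)=+1; (−1)^{1·2·14}·(+1)^2·(+1)^1 = +1.
v=2: v_2(a)=-2, v_2(b)=-4; units ≡ 5, 5 (mod 8); ε·ε+αω+βω = 0·0+-2·1+-4·1 ≡ 0  ⇒  (a,b)_2 = +1.
v=19: a=19^1·(≡7), b=19^2·(≡5) mod 19; (7|19)=+1, (5|19)=+1; (−1)^{1·2·9}·(+1)^2·(+1)^1 = +1.
v=17: a=17^1·(≡15), b=17^2·(≡5) mod 17; (15|17)=+1, (5|17)=-1; (−1)^{1·2·8}·(+1)^2·(-1)^1 = -1.
v=23: a=23^1·(≡9), b=23^1·(≡14) mod 23; (9|23)=+1, (14|23)=-1; (−1)^{1·1·11}·(+1)^1·(-1)^1 = +1.
v=3: a=3^0·(≡2), b=3^2·(≡1) mod 3; (2|3)=-1, (1|3)=+1; (−1)^{0·2·1}·(-1)^2·(+1)^0 = +1.
v=13: a=13^1·(≡11), b=13^1·(≡1) mod 13; (11|13)=-1, (1|13)=+1; (−1)^{1·1·6}·(-1)^1·(+1)^1 = -1.
|Ram(2800733, -299)| = 2, even; anisotropic at {13, 17}.

[13, 17]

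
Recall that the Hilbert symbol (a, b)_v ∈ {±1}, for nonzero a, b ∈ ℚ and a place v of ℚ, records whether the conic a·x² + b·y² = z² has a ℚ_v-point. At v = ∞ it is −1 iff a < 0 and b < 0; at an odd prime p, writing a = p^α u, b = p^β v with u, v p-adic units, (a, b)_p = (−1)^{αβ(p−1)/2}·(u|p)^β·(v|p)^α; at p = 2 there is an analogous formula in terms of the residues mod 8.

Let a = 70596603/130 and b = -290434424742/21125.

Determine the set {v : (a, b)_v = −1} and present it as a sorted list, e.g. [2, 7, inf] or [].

Mod squares: a ≡ 390, b ≡ -510. Check v ∈ {∞, 2, 3, 5, 7, 11, 13, 17}.
v=13: a=13^-1·(≡9), b=13^-2·(≡4) mod 13; (9|13)=+1, (4|13)=+1; (−1)^{-1·-2·6}·(+1)^-2·(+1)^-1 = +1.
v=7: a=7^4·(≡6), b=7^4·(≡1) mod 7; (6|7)=-1, (1|7)=+1; (−1)^{4·4·3}·(-1)^4·(+1)^4 = +1.
v=2: v_2(a)=-1, v_2(b)=1; units ≡ 3, 1 (mod 8); ε·ε+αω+βω = 1·0+-1·0+1·1 ≡ 1  ⇒  (a,b)_2 = -1.
v=17: a=17^0·(≡16), b=17^1·(≡4) mod 17; (16|17)=+1, (4|17)=+1; (−1)^{0·1·8}·(+1)^1·(+1)^0 = +1.
v=∞: 390 > 0 and -510 < 0  ⇒  (a,b)_∞ = +1.
v=5: a=5^-1·(≡3), b=5^-3·(≡2) mod 5; (3|5)=-1, (2|5)=-1; (−1)^{-1·-3·2}·(-1)^-3·(-1)^-1 = +1.
v=11: a=11^2·(≡4), b=11^4·(≡6) mod 11; (4|11)=+1, (6|11)=-1; (−1)^{2·4·5}·(+1)^4·(-1)^2 = +1.
v=3: a=3^5·(≡1), b=3^5·(≡1) mod 3; (1|3)=+1, (1|3)=+1; (−1)^{5·5·1}·(+1)^5·(+1)^5 = -1.
(390, -510 / ℚ) ramifies at {2, 3}: a division algebra.

[2, 3]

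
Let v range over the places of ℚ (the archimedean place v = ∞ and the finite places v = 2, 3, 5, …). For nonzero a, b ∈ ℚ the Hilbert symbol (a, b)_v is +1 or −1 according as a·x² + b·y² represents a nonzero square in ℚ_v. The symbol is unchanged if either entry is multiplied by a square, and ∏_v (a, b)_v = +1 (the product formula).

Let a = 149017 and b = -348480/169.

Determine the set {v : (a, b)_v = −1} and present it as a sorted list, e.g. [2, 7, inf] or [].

(a, b) ≡ (149017, -5) mod (ℚ^×)²; places V = {2, 3, 5, 11, 13, 19, 23, 31, ∞}.
(a,b)_23: α=1, u≡16; β=0, v≡2 (mod 23); (16|23)=+1, (2|23)=+1; sign (−1)^0·+1^0·+1^1 = +1.
(a,b)_5: α=0, u≡2; β=1, v≡1 (mod 5); (2|5)=-1, (1|5)=+1; sign (−1)^0·-1^1·+1^0 = -1.
(a,b)_11: α=1, u≡6; β=2, v≡6 (mod 11); (6|11)=-1, (6|11)=-1; sign (−1)^0·-1^2·-1^1 = -1.
(a,b)_13: α=0, u≡11; β=-2, v≡11 (mod 13); (11|13)=-1, (11|13)=-1; sign (−1)^0·-1^-2·-1^0 = +1.
(a,b)_∞: sgn(149017)=+, sgn(-5)=−, so +1.
(a,b)_31: α=1, u≡2; β=0, v≡6 (mod 31); (2|31)=+1, (6|31)=-1; sign (−1)^0·+1^0·-1^1 = -1.
(a,b)_3: α=0, u≡1; β=2, v≡1 (mod 3); (1|3)=+1, (1|3)=+1; sign (−1)^0·+1^2·+1^0 = +1.
(a,b)_2: α=0, β=6; u≡1, v≡3 (mod 8); ε(u)ε(v)=0·1, αω(v)=0·1, βω(u)=6·0; sum ≡ 0  ⇒  +1.
(a,b)_19: α=1, u≡15; β=0, v≡10 (mod 19); (15|19)=-1, (10|19)=-1; sign (−1)^0·-1^0·-1^1 = -1.
(149017, -5 / ℚ) ramifies at {5, 11, 19, 31}: a division algebra.

[5, 11, 19, 31]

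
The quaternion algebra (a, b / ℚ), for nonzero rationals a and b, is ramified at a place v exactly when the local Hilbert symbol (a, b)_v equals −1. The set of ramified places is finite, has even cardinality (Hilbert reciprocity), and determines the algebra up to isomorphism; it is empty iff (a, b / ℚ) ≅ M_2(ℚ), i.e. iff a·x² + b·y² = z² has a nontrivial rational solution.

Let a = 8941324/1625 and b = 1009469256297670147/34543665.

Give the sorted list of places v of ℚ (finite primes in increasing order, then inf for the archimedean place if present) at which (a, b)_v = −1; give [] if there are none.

(a, b) ≡ (1235, 267995) mod (ℚ^×)²; places V = {2, 3, 5, 7, 13, 19, 31, ∞}.
(a,b)_∞: sgn(1235)=+, sgn(267995)=+, so +1.
(a,b)_7: α=6, u≡6; β=15, v≡2 (mod 7); (6|7)=-1, (2|7)=+1; sign (−1)^0·-1^15·+1^6 = -1.
(a,b)_19: α=1, u≡8; β=3, v≡1 (mod 19); (8|19)=-1, (1|19)=+1; sign (−1)^1·-1^3·+1^1 = +1.
(a,b)_5: α=-3, u≡3; β=-1, v≡4 (mod 5); (3|5)=-1, (4|5)=+1; sign (−1)^0·-1^-1·+1^-3 = -1.
(a,b)_2: α=2, β=0; u≡3, v≡3 (mod 8); ε(u)ε(v)=1·1, αω(v)=2·1, βω(u)=0·1; sum ≡ 1  ⇒  -1.
(a,b)_13: α=-1, u≡10; β=-1, v≡1 (mod 13); (10|13)=+1, (1|13)=+1; sign (−1)^0·+1^-1·+1^-1 = +1.
(a,b)_3: α=0, u≡2; β=-12, v≡2 (mod 3); (2|3)=-1, (2|3)=-1; sign (−1)^0·-1^-12·-1^0 = +1.
(a,b)_31: α=0, u≡21; β=1, v≡21 (mod 31); (21|31)=-1, (21|31)=-1; sign (−1)^0·-1^1·-1^0 = -1.
(1235, 267995 / ℚ) ramifies at {2, 5, 7, 31}: a division algebra.

[2, 5, 7, 31]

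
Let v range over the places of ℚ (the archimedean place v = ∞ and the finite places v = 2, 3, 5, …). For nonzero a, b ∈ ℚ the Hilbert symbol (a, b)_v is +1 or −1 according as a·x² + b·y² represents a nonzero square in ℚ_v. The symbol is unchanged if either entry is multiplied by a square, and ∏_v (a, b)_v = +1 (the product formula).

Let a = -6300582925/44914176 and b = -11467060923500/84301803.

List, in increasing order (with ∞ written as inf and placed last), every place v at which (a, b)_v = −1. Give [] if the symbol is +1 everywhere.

(a, b) ≡ (-78, -105) mod (ℚ^×)²; places V = {2, 3, 5, 7, 13, 17, 19, 31, 37, ∞}.
(a,b)_17: α=2, u≡6; β=2, v≡7 (mod 17); (6|17)=-1, (7|17)=-1; sign (−1)^0·-1^2·-1^2 = +1.
(a,b)_3: α=-5, u≡1; β=-5, v≡1 (mod 3); (1|3)=+1, (1|3)=+1; sign (−1)^1·+1^-5·+1^-5 = -1.
(a,b)_19: α=-2, u≡16; β=-2, v≡11 (mod 19); (16|19)=+1, (11|19)=+1; sign (−1)^0·+1^-2·+1^-2 = +1.
(a,b)_∞: sgn(-78)=−, sgn(-105)=−, so -1.
(a,b)_31: α=0, u≡22; β=-2, v≡25 (mod 31); (22|31)=-1, (25|31)=+1; sign (−1)^0·-1^-2·+1^0 = +1.
(a,b)_13: α=1, u≡2; β=2, v≡4 (mod 13); (2|13)=-1, (4|13)=+1; sign (−1)^0·-1^2·+1^1 = +1.
(a,b)_5: α=2, u≡3; β=3, v≡4 (mod 5); (3|5)=-1, (4|5)=+1; sign (−1)^0·-1^3·+1^2 = -1.
(a,b)_2: α=-9, β=2; u≡1, v≡7 (mod 8); ε(u)ε(v)=0·1, αω(v)=-9·0, βω(u)=2·0; sum ≡ 0  ⇒  +1.
(a,b)_37: α=2, u≡9; β=2, v≡8 (mod 37); (9|37)=+1, (8|37)=-1; sign (−1)^0·+1^2·-1^2 = +1.
(a,b)_7: α=2, u≡3; β=3, v≡5 (mod 7); (3|7)=-1, (5|7)=-1; sign (−1)^0·-1^3·-1^2 = -1.
(-78, -105 / ℚ) ramifies at {3, 5, 7, ∞}: a division algebra.

[3, 5, 7, inf]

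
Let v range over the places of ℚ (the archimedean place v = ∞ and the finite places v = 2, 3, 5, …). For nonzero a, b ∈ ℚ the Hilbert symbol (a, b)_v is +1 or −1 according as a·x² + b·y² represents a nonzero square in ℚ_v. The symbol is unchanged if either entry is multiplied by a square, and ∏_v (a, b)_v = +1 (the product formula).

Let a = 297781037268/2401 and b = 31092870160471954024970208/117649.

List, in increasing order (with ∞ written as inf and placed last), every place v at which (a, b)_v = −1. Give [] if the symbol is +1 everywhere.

[2, 3, 11, 13]

Mod squares: a ≡ 12597, b ≡ 4862. Check v ∈ {∞, 2, 3, 7, 11, 13, 17, 19, 23, 41}.
v=23: a=23^0·(≡6), b=23^2·(≡6) mod 23; (6|23)=+1, (6|23)=+1; (−1)^{0·2·11}·(+1)^2·(+1)^0 = +1.
v=∞: 12597 > 0 and 4862 > 0  ⇒  (a,b)_∞ = +1.
v=2: v_2(a)=2, v_2(b)=5; units ≡ 5, 7 (mod 8); ε·ε+αω+βω = 0·1+2·0+5·1 ≡ 1  ⇒  (a,b)_2 = -1.
v=11: a=11^2·(≡10), b=11^3·(≡2) mod 11; (10|11)=-1, (2|11)=-1; (−1)^{2·3·5}·(-1)^3·(-1)^2 = -1.
v=19: a=19^1·(≡7), b=19^2·(≡5) mod 19; (7|19)=+1, (5|19)=+1; (−1)^{1·2·9}·(+1)^2·(+1)^1 = +1.
v=3: a=3^1·(≡2), b=3^6·(≡2) mod 3; (2|3)=-1, (2|3)=-1; (−1)^{1·6·1}·(-1)^6·(-1)^1 = -1.
v=17: a=17^3·(≡14), b=17^5·(≡7) mod 17; (14|17)=-1, (7|17)=-1; (−1)^{3·5·8}·(-1)^5·(-1)^3 = +1.
v=7: a=7^-4·(≡1), b=7^-6·(≡2) mod 7; (1|7)=+1, (2|7)=+1; (−1)^{-4·-6·3}·(+1)^-6·(+1)^-4 = +1.
v=41: a=41^0·(≡8), b=41^2·(≡30) mod 41; (8|41)=+1, (30|41)=-1; (−1)^{0·2·20}·(+1)^2·(-1)^0 = +1.
v=13: a=13^3·(≡7), b=13^3·(≡4) mod 13; (7|13)=-1, (4|13)=+1; (−1)^{3·3·6}·(-1)^3·(+1)^3 = -1.
|Ram(12597, 4862)| = 4, even; anisotropic at {2, 3, 11, 13}.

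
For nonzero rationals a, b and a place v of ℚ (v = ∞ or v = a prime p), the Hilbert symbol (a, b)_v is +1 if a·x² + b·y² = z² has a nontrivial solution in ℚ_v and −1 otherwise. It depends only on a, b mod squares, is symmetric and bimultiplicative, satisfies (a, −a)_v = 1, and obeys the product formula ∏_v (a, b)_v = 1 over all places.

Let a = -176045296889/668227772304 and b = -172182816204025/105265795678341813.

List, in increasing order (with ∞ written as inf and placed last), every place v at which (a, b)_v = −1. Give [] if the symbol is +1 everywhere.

Mod squares: a ≡ -41, b ≡ -37. Check v ∈ {∞, 2, 3, 5, 7, 11, 23, 29, 37, 41}.
v=2: v_2(a)=-4, v_2(b)=0; units ≡ 7, 3 (mod 8); ε·ε+αω+βω = 1·1+-4·1+0·0 ≡ 1  ⇒  (a,b)_2 = -1.
v=37: a=37^2·(≡27), b=37^-1·(≡25) mod 37; (27|37)=+1, (25|37)=+1; (−1)^{2·-1·18}·(+1)^-1·(+1)^2 = +1.
v=41: a=41^1·(≡8), b=41^2·(≡18) mod 41; (8|41)=+1, (18|41)=+1; (−1)^{1·2·20}·(+1)^2·(+1)^1 = +1.
v=29: a=29^-4·(≡8), b=29^-6·(≡18) mod 29; (8|29)=-1, (18|29)=-1; (−1)^{-4·-6·14}·(-1)^-6·(-1)^-4 = +1.
v=23: a=23^2·(≡21), b=23^4·(≡8) mod 23; (21|23)=-1, (8|23)=+1; (−1)^{2·4·11}·(-1)^4·(+1)^2 = +1.
v=3: a=3^-10·(≡1), b=3^-14·(≡2) mod 3; (1|3)=+1, (2|3)=-1; (−1)^{-10·-14·1}·(+1)^-14·(-1)^-10 = +1.
v=5: a=5^0·(≡4), b=5^2·(≡3) mod 5; (4|5)=+1, (3|5)=-1; (−1)^{0·2·2}·(+1)^2·(-1)^0 = +1.
v=11: a=11^2·(≡5), b=11^4·(≡8) mod 11; (5|11)=+1, (8|11)=-1; (−1)^{2·4·5}·(+1)^4·(-1)^2 = +1.
v=∞: -41 < 0 and -37 < 0  ⇒  (a,b)_∞ = -1.
v=7: a=7^2·(≡4), b=7^0·(≡6) mod 7; (4|7)=+1, (6|7)=-1; (−1)^{2·0·3}·(+1)^0·(-1)^2 = +1.
(-41, -37 / ℚ) ramifies at {2, ∞}: a division algebra.

[2, inf]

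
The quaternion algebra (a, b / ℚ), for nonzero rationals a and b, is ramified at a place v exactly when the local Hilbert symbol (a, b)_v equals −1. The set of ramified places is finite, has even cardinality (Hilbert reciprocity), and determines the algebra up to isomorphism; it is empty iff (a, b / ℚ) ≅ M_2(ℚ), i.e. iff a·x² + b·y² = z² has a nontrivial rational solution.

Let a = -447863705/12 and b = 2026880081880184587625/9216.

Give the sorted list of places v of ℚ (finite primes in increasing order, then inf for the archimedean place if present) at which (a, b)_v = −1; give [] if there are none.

[5, 41, 43, 47]

(a, b) ≡ (-608235, 10105) mod (ℚ^×)²; places V = {2, 3, 5, 23, 41, 43, 47, ∞}.
(a,b)_5: α=1, u≡2; β=3, v≡1 (mod 5); (2|5)=-1, (1|5)=+1; sign (−1)^0·-1^3·+1^1 = -1.
(a,b)_41: α=1, u≡7; β=2, v≡28 (mod 41); (7|41)=-1, (28|41)=-1; sign (−1)^0·-1^2·-1^1 = -1.
(a,b)_43: α=1, u≡20; β=3, v≡39 (mod 43); (20|43)=-1, (39|43)=-1; sign (−1)^1·-1^3·-1^1 = -1.
(a,b)_2: α=-2, β=-10; u≡5, v≡1 (mod 8); ε(u)ε(v)=0·0, αω(v)=-2·0, βω(u)=-10·1; sum ≡ 0  ⇒  +1.
(a,b)_3: α=-1, u≡1; β=-2, v≡1 (mod 3); (1|3)=+1, (1|3)=+1; sign (−1)^0·+1^-2·+1^-1 = +1.
(a,b)_47: α=2, u≡5; β=5, v≡1 (mod 47); (5|47)=-1, (1|47)=+1; sign (−1)^0·-1^5·+1^2 = -1.
(a,b)_∞: sgn(-608235)=−, sgn(10105)=+, so +1.
(a,b)_23: α=1, u≡11; β=2, v≡18 (mod 23); (11|23)=-1, (18|23)=+1; sign (−1)^0·-1^2·+1^1 = +1.
|Ram(-608235, 10105)| = 4, even; anisotropic at {5, 41, 43, 47}.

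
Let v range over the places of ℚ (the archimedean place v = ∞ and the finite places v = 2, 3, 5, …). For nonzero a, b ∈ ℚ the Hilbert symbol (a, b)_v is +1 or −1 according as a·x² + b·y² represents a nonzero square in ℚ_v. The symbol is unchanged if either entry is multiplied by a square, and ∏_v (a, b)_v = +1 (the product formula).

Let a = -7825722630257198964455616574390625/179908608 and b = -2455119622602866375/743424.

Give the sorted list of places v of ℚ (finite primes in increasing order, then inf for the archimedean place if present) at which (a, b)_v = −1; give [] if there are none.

Mod squares: a ≡ -390507, b ≡ -570. Check v ∈ {∞, 2, 3, 5, 11, 13, 17, 19, 31}.
v=∞: -390507 < 0 and -570 < 0  ⇒  (a,b)_∞ = -1.
v=31: a=31^3·(≡1), b=31^2·(≡14) mod 31; (1|31)=+1, (14|31)=+1; (−1)^{3·2·15}·(+1)^2·(+1)^3 = +1.
v=19: a=19^9·(≡9), b=19^5·(≡14) mod 19; (9|19)=+1, (14|19)=-1; (−1)^{9·5·9}·(+1)^5·(-1)^9 = +1.
v=3: a=3^-1·(≡1), b=3^-1·(≡2) mod 3; (1|3)=+1, (2|3)=-1; (−1)^{-1·-1·1}·(+1)^-1·(-1)^-1 = +1.
v=11: a=11^-4·(≡1), b=11^-2·(≡7) mod 11; (1|11)=+1, (7|11)=-1; (−1)^{-4·-2·5}·(+1)^-2·(-1)^-4 = +1.
v=17: a=17^3·(≡2), b=17^2·(≡15) mod 17; (2|17)=+1, (15|17)=+1; (−1)^{3·2·8}·(+1)^2·(+1)^3 = +1.
v=5: a=5^6·(≡3), b=5^3·(≡1) mod 5; (3|5)=-1, (1|5)=+1; (−1)^{6·3·2}·(-1)^3·(+1)^6 = -1.
v=13: a=13^9·(≡10), b=13^4·(≡8) mod 13; (10|13)=+1, (8|13)=-1; (−1)^{9·4·6}·(+1)^4·(-1)^9 = -1.
v=2: v_2(a)=-12, v_2(b)=-11; units ≡ 5, 3 (mod 8); ε·ε+αω+βω = 0·1+-12·1+-11·1 ≡ 1  ⇒  (a,b)_2 = -1.
|Ram(-390507, -570)| = 4, even; anisotropic at {2, 5, 13, ∞}.

[2, 5, 13, inf]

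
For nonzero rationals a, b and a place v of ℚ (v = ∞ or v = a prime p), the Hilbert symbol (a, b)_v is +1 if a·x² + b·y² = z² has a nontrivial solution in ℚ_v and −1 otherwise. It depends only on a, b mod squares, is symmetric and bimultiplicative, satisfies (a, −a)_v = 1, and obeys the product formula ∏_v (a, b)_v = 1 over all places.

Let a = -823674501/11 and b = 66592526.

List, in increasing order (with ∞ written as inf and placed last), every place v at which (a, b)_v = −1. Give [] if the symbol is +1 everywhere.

(a, b) ≡ (-153439, 66592526) mod (ℚ^×)²; places V = {2, 3, 7, 11, 13, 29, 31, 37, ∞}.
(a,b)_7: α=0, u≡2; β=1, v≡1 (mod 7); (2|7)=+1, (1|7)=+1; sign (−1)^0·+1^1·+1^0 = +1.
(a,b)_3: α=10, u≡2; β=0, v≡2 (mod 3); (2|3)=-1, (2|3)=-1; sign (−1)^0·-1^0·-1^10 = +1.
(a,b)_29: α=1, u≡16; β=1, v≡16 (mod 29); (16|29)=+1, (16|29)=+1; sign (−1)^0·+1^1·+1^1 = +1.
(a,b)_37: α=1, u≡12; β=1, v≡7 (mod 37); (12|37)=+1, (7|37)=+1; sign (−1)^0·+1^1·+1^1 = +1.
(a,b)_∞: sgn(-153439)=−, sgn(66592526)=+, so +1.
(a,b)_13: α=1, u≡4; β=1, v≡8 (mod 13); (4|13)=+1, (8|13)=-1; sign (−1)^0·+1^1·-1^1 = -1.
(a,b)_31: α=0, u≡22; β=1, v≡1 (mod 31); (22|31)=-1, (1|31)=+1; sign (−1)^0·-1^1·+1^0 = -1.
(a,b)_2: α=0, β=1; u≡1, v≡7 (mod 8); ε(u)ε(v)=0·1, αω(v)=0·0, βω(u)=1·0; sum ≡ 0  ⇒  +1.
(a,b)_11: α=-1, u≡10; β=1, v≡5 (mod 11); (10|11)=-1, (5|11)=+1; sign (−1)^1·-1^1·+1^-1 = +1.
(-153439, 66592526 / ℚ) ramifies at {13, 31}: a division algebra.

[13, 31]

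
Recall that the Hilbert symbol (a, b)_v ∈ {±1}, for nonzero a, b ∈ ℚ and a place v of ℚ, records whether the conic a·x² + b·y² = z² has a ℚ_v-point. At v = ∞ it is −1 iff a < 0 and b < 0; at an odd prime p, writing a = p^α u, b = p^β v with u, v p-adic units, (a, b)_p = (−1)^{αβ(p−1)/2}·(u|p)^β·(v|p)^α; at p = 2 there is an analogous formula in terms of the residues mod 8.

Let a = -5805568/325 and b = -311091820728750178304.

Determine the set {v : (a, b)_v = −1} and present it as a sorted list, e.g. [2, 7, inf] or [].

Mod squares: a ≡ -294814, b ≡ -9229946. Check v ∈ {∞, 2, 5, 11, 13, 17, 23, 29, 37}.
v=11: a=11^0·(≡2), b=11^1·(≡5) mod 11; (2|11)=-1, (5|11)=+1; (−1)^{0·1·5}·(-1)^1·(+1)^0 = -1.
v=2: v_2(a)=9, v_2(b)=19; units ≡ 1, 3 (mod 8); ε·ε+αω+βω = 0·1+9·1+19·0 ≡ 1  ⇒  (a,b)_2 = -1.
v=5: a=5^-2·(≡4), b=5^0·(≡1) mod 5; (4|5)=+1, (1|5)=+1; (−1)^{-2·0·2}·(+1)^0·(+1)^-2 = +1.
v=23: a=23^1·(≡3), b=23^3·(≡1) mod 23; (3|23)=+1, (1|23)=+1; (−1)^{1·3·11}·(+1)^3·(+1)^1 = -1.
v=∞: -294814 < 0 and -9229946 < 0  ⇒  (a,b)_∞ = -1.
v=37: a=37^0·(≡15), b=37^1·(≡9) mod 37; (15|37)=-1, (9|37)=+1; (−1)^{0·1·18}·(-1)^1·(+1)^0 = -1.
v=13: a=13^-1·(≡2), b=13^0·(≡8) mod 13; (2|13)=-1, (8|13)=-1; (−1)^{-1·0·6}·(-1)^0·(-1)^-1 = -1.
v=29: a=29^1·(≡4), b=29^3·(≡25) mod 29; (4|29)=+1, (25|29)=+1; (−1)^{1·3·14}·(+1)^3·(+1)^1 = +1.
v=17: a=17^1·(≡13), b=17^3·(≡2) mod 17; (13|17)=+1, (2|17)=+1; (−1)^{1·3·8}·(+1)^3·(+1)^1 = +1.
(-294814, -9229946 / ℚ) ramifies at {2, 11, 13, 23, 37, ∞}: a division algebra.

[2, 11, 13, 23, 37, inf]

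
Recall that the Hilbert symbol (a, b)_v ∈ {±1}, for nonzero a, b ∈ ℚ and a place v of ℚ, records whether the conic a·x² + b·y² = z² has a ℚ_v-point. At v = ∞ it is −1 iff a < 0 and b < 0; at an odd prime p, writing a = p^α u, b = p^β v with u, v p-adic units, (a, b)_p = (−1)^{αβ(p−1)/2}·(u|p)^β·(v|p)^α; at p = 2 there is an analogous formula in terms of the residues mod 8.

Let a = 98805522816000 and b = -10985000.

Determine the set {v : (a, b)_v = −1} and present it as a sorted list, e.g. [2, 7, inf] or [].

[2, 11]

Mod squares: a ≡ 15015, b ≡ -26. Check v ∈ {∞, 2, 3, 5, 7, 11, 13}.
v=5: a=5^3·(≡3), b=5^4·(≡4) mod 5; (3|5)=-1, (4|5)=+1; (−1)^{3·4·2}·(-1)^4·(+1)^3 = +1.
v=7: a=7^1·(≡6), b=7^0·(≡2) mod 7; (6|7)=-1, (2|7)=+1; (−1)^{1·0·3}·(-1)^0·(+1)^1 = +1.
v=3: a=3^3·(≡1), b=3^0·(≡1) mod 3; (1|3)=+1, (1|3)=+1; (−1)^{3·0·1}·(+1)^0·(+1)^3 = +1.
v=2: v_2(a)=10, v_2(b)=3; units ≡ 7, 3 (mod 8); ε·ε+αω+βω = 1·1+10·1+3·0 ≡ 1  ⇒  (a,b)_2 = -1.
v=13: a=13^5·(≡11), b=13^3·(≡5) mod 13; (11|13)=-1, (5|13)=-1; (−1)^{5·3·6}·(-1)^3·(-1)^5 = +1.
v=∞: 15015 > 0 and -26 < 0  ⇒  (a,b)_∞ = +1.
v=11: a=11^1·(≡3), b=11^0·(≡7) mod 11; (3|11)=+1, (7|11)=-1; (−1)^{1·0·5}·(+1)^0·(-1)^1 = -1.
(15015, -26 / ℚ) ramifies at {2, 11}: a division algebra.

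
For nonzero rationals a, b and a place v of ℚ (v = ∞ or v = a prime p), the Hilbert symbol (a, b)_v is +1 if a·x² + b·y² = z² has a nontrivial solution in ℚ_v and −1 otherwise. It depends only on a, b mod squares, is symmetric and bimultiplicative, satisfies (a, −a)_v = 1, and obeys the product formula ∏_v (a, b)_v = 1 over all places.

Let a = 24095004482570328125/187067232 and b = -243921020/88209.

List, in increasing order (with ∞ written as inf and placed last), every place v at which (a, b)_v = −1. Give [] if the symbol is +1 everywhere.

[5, 13, 17, 37]

(a, b) ≡ (4862, -1295) mod (ℚ^×)²; places V = {2, 3, 5, 7, 11, 13, 17, 31, 37, 47, ∞}.
(a,b)_∞: sgn(4862)=+, sgn(-1295)=−, so +1.
(a,b)_7: α=4, u≡1; β=3, v≡2 (mod 7); (1|7)=+1, (2|7)=+1; sign (−1)^0·+1^3·+1^4 = +1.
(a,b)_47: α=2, u≡21; β=0, v≡42 (mod 47); (21|47)=+1, (42|47)=+1; sign (−1)^0·+1^0·+1^2 = +1.
(a,b)_11: α=-1, u≡8; β=-2, v≡3 (mod 11); (8|11)=-1, (3|11)=+1; sign (−1)^0·-1^-2·+1^-1 = +1.
(a,b)_31: α=2, u≡17; β=2, v≡5 (mod 31); (17|31)=-1, (5|31)=+1; sign (−1)^0·-1^2·+1^2 = +1.
(a,b)_3: α=-12, u≡2; β=-6, v≡1 (mod 3); (2|3)=-1, (1|3)=+1; sign (−1)^0·-1^-6·+1^-12 = +1.
(a,b)_17: α=1, u≡3; β=0, v≡14 (mod 17); (3|17)=-1, (14|17)=-1; sign (−1)^0·-1^0·-1^1 = -1.
(a,b)_37: α=2, u≡8; β=1, v≡15 (mod 37); (8|37)=-1, (15|37)=-1; sign (−1)^0·-1^1·-1^2 = -1.
(a,b)_13: α=1, u≡12; β=0, v≡2 (mod 13); (12|13)=+1, (2|13)=-1; sign (−1)^0·+1^0·-1^1 = -1.
(a,b)_2: α=-5, β=2; u≡7, v≡1 (mod 8); ε(u)ε(v)=1·0, αω(v)=-5·0, βω(u)=2·0; sum ≡ 0  ⇒  +1.
(a,b)_5: α=6, u≡3; β=1, v≡4 (mod 5); (3|5)=-1, (4|5)=+1; sign (−1)^0·-1^1·+1^6 = -1.
|Ram(4862, -1295)| = 4, even; anisotropic at {5, 13, 17, 37}.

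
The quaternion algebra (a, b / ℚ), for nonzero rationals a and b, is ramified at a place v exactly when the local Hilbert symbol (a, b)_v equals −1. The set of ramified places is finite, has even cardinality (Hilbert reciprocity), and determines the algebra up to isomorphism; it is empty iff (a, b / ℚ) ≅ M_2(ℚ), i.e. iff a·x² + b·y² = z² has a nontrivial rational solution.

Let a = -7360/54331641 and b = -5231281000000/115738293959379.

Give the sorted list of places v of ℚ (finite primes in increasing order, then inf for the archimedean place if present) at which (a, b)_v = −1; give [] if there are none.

[11, 13, 23, inf]

Mod squares: a ≡ -115, b ≡ -899899. Check v ∈ {∞, 2, 3, 5, 7, 11, 13, 17, 23, 29, 31}.
v=3: a=3^-8·(≡2), b=3^-12·(≡2) mod 3; (2|3)=-1, (2|3)=-1; (−1)^{-8·-12·1}·(-1)^-12·(-1)^-8 = +1.
v=7: a=7^-2·(≡2), b=7^-3·(≡3) mod 7; (2|7)=+1, (3|7)=-1; (−1)^{-2·-3·3}·(+1)^-3·(-1)^-2 = +1.
v=29: a=29^0·(≡13), b=29^1·(≡22) mod 29; (13|29)=+1, (22|29)=+1; (−1)^{0·1·14}·(+1)^1·(+1)^0 = +1.
v=13: a=13^-2·(≡2), b=13^-3·(≡5) mod 13; (2|13)=-1, (5|13)=-1; (−1)^{-2·-3·6}·(-1)^-3·(-1)^-2 = -1.
v=31: a=31^0·(≡1), b=31^1·(≡8) mod 31; (1|31)=+1, (8|31)=+1; (−1)^{0·1·15}·(+1)^1·(+1)^0 = +1.
v=23: a=23^1·(≡8), b=23^2·(≡14) mod 23; (8|23)=+1, (14|23)=-1; (−1)^{1·2·11}·(+1)^2·(-1)^1 = -1.
v=2: v_2(a)=6, v_2(b)=6; units ≡ 5, 5 (mod 8); ε·ε+αω+βω = 0·0+6·1+6·1 ≡ 0  ⇒  (a,b)_2 = +1.
v=11: a=11^0·(≡10), b=11^1·(≡1) mod 11; (10|11)=-1, (1|11)=+1; (−1)^{0·1·5}·(-1)^1·(+1)^0 = -1.
v=17: a=17^0·(≡8), b=17^-2·(≡4) mod 17; (8|17)=+1, (4|17)=+1; (−1)^{0·-2·8}·(+1)^-2·(+1)^0 = +1.
v=∞: -115 < 0 and -899899 < 0  ⇒  (a,b)_∞ = -1.
v=5: a=5^1·(≡3), b=5^6·(≡4) mod 5; (3|5)=-1, (4|5)=+1; (−1)^{1·6·2}·(-1)^6·(+1)^1 = +1.
(-115, -899899 / ℚ) ramifies at {11, 13, 23, ∞}: a division algebra.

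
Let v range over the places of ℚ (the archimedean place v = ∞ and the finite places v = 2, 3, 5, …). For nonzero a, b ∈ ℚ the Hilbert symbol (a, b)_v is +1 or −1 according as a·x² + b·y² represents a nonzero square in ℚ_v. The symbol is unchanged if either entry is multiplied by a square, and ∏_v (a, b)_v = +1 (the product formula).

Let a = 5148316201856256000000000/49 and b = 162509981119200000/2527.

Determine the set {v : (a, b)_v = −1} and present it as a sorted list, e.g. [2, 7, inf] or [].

[2, 3, 7, 13]

Mod squares: a ≡ 4290, b ≡ 1365. Check v ∈ {∞, 2, 3, 5, 7, 11, 13, 19}.
v=11: a=11^3·(≡4), b=11^2·(≡4) mod 11; (4|11)=+1, (4|11)=+1; (−1)^{3·2·5}·(+1)^2·(+1)^3 = +1.
v=7: a=7^-2·(≡5), b=7^-1·(≡5) mod 7; (5|7)=-1, (5|7)=-1; (−1)^{-2·-1·3}·(-1)^-1·(-1)^-2 = -1.
v=13: a=13^1·(≡6), b=13^1·(≡12) mod 13; (6|13)=-1, (12|13)=+1; (−1)^{1·1·6}·(-1)^1·(+1)^1 = -1.
v=5: a=5^9·(≡3), b=5^5·(≡2) mod 5; (3|5)=-1, (2|5)=-1; (−1)^{9·5·2}·(-1)^5·(-1)^9 = +1.
v=19: a=19^0·(≡13), b=19^-2·(≡9) mod 19; (13|19)=-1, (9|19)=+1; (−1)^{0·-2·9}·(-1)^-2·(+1)^0 = +1.
v=3: a=3^19·(≡2), b=3^17·(≡2) mod 3; (2|3)=-1, (2|3)=-1; (−1)^{19·17·1}·(-1)^17·(-1)^19 = -1.
v=2: v_2(a)=17, v_2(b)=8; units ≡ 1, 5 (mod 8); ε·ε+αω+βω = 0·0+17·1+8·0 ≡ 1  ⇒  (a,b)_2 = -1.
v=∞: 4290 > 0 and 1365 > 0  ⇒  (a,b)_∞ = +1.
|Ram(4290, 1365)| = 4, even; anisotropic at {2, 3, 7, 13}.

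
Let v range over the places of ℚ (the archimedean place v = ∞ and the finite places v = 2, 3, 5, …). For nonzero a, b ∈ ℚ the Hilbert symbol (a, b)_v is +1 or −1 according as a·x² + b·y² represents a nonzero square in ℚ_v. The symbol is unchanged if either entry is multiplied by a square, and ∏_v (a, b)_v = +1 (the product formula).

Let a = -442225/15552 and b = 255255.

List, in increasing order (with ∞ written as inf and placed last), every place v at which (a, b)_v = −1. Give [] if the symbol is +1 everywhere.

[3, 5, 11, 17]

(a, b) ≡ (-3, 255255) mod (ℚ^×)²; places V = {2, 3, 5, 7, 11, 13, 17, 19, ∞}.
(a,b)_13: α=0, u≡12; β=1, v≡5 (mod 13); (12|13)=+1, (5|13)=-1; sign (−1)^0·+1^1·-1^0 = +1.
(a,b)_7: α=2, u≡1; β=1, v≡2 (mod 7); (1|7)=+1, (2|7)=+1; sign (−1)^0·+1^1·+1^2 = +1.
(a,b)_11: α=0, u≡7; β=1, v≡6 (mod 11); (7|11)=-1, (6|11)=-1; sign (−1)^0·-1^1·-1^0 = -1.
(a,b)_∞: sgn(-3)=−, sgn(255255)=+, so +1.
(a,b)_3: α=-5, u≡2; β=1, v≡2 (mod 3); (2|3)=-1, (2|3)=-1; sign (−1)^1·-1^1·-1^-5 = -1.
(a,b)_19: α=2, u≡1; β=0, v≡9 (mod 19); (1|19)=+1, (9|19)=+1; sign (−1)^0·+1^0·+1^2 = +1.
(a,b)_17: α=0, u≡7; β=1, v≡4 (mod 17); (7|17)=-1, (4|17)=+1; sign (−1)^0·-1^1·+1^0 = -1.
(a,b)_5: α=2, u≡3; β=1, v≡1 (mod 5); (3|5)=-1, (1|5)=+1; sign (−1)^0·-1^1·+1^2 = -1.
(a,b)_2: α=-6, β=0; u≡5, v≡7 (mod 8); ε(u)ε(v)=0·1, αω(v)=-6·0, βω(u)=0·1; sum ≡ 0  ⇒  +1.
(-3, 255255 / ℚ) ramifies at {3, 5, 11, 17}: a division algebra.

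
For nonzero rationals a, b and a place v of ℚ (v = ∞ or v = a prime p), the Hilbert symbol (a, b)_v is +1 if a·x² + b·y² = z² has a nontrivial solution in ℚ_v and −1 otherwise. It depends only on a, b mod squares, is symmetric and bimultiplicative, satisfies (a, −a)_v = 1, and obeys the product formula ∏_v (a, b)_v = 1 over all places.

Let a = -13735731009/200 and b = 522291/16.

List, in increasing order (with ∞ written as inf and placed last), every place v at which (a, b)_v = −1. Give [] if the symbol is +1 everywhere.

[3, 7, 11, 17]

(a, b) ≡ (-1939938, 10659) mod (ℚ^×)²; places V = {2, 3, 5, 7, 11, 13, 17, 19, ∞}.
(a,b)_2: α=-3, β=-4; u≡7, v≡3 (mod 8); ε(u)ε(v)=1·1, αω(v)=-3·1, βω(u)=-4·0; sum ≡ 0  ⇒  +1.
(a,b)_∞: sgn(-1939938)=−, sgn(10659)=+, so +1.
(a,b)_7: α=3, u≡6; β=2, v≡6 (mod 7); (6|7)=-1, (6|7)=-1; sign (−1)^0·-1^2·-1^3 = -1.
(a,b)_3: α=1, u≡1; β=1, v≡1 (mod 3); (1|3)=+1, (1|3)=+1; sign (−1)^1·+1^1·+1^1 = -1.
(a,b)_13: α=1, u≡3; β=0, v≡1 (mod 13); (3|13)=+1, (1|13)=+1; sign (−1)^0·+1^0·+1^1 = +1.
(a,b)_17: α=3, u≡6; β=1, v≡13 (mod 17); (6|17)=-1, (13|17)=+1; sign (−1)^0·-1^1·+1^3 = -1.
(a,b)_19: α=1, u≡5; β=1, v≡14 (mod 19); (5|19)=+1, (14|19)=-1; sign (−1)^1·+1^1·-1^1 = +1.
(a,b)_5: α=-2, u≡2; β=0, v≡1 (mod 5); (2|5)=-1, (1|5)=+1; sign (−1)^0·-1^0·+1^-2 = +1.
(a,b)_11: α=1, u≡5; β=1, v≡1 (mod 11); (5|11)=+1, (1|11)=+1; sign (−1)^1·+1^1·+1^1 = -1.
|Ram(-1939938, 10659)| = 4, even; anisotropic at {3, 7, 11, 17}.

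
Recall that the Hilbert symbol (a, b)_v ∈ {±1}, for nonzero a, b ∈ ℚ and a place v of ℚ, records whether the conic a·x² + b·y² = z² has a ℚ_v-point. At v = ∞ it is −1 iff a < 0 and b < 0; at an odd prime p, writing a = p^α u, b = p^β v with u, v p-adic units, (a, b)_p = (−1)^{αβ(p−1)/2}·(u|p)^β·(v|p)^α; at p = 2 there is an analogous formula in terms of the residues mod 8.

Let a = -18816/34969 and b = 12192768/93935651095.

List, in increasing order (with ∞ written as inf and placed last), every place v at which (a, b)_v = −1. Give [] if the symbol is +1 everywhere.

(a, b) ≡ (-6, 165) mod (ℚ^×)²; places V = {2, 3, 5, 7, 11, 13, 17, ∞}.
(a,b)_11: α=-2, u≡9; β=-3, v≡4 (mod 11); (9|11)=+1, (4|11)=+1; sign (−1)^0·+1^-3·+1^-2 = +1.
(a,b)_2: α=7, β=10; u≡5, v≡5 (mod 8); ε(u)ε(v)=0·0, αω(v)=7·1, βω(u)=10·1; sum ≡ 1  ⇒  -1.
(a,b)_3: α=1, u≡1; β=5, v≡1 (mod 3); (1|3)=+1, (1|3)=+1; sign (−1)^1·+1^5·+1^1 = -1.
(a,b)_13: α=0, u≡5; β=-2, v≡4 (mod 13); (5|13)=-1, (4|13)=+1; sign (−1)^0·-1^-2·+1^0 = +1.
(a,b)_5: α=0, u≡1; β=-1, v≡2 (mod 5); (1|5)=+1, (2|5)=-1; sign (−1)^0·+1^-1·-1^0 = +1.
(a,b)_∞: sgn(-6)=−, sgn(165)=+, so +1.
(a,b)_7: α=2, u≡2; β=2, v≡4 (mod 7); (2|7)=+1, (4|7)=+1; sign (−1)^0·+1^2·+1^2 = +1.
(a,b)_17: α=-2, u≡10; β=-4, v≡5 (mod 17); (10|17)=-1, (5|17)=-1; sign (−1)^0·-1^-4·-1^-2 = +1.
Ram(-6, 165) = {2, 3}; no ℚ_2-point on the conic.

[2, 3]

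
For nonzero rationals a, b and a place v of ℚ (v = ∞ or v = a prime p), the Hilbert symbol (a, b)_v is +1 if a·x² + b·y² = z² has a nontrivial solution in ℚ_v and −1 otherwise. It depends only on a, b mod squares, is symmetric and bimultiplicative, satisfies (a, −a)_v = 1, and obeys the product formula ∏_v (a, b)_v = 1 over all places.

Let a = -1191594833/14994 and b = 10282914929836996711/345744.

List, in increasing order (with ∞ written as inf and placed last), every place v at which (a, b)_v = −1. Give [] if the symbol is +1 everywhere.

[2, 11, 23, 29]

Mod squares: a ≡ -249458, b ≡ 391. Check v ∈ {∞, 2, 3, 7, 11, 13, 17, 23, 29, 31}.
v=7: a=7^-2·(≡1), b=7^-4·(≡3) mod 7; (1|7)=+1, (3|7)=-1; (−1)^{-2·-4·3}·(+1)^-4·(-1)^-2 = +1.
v=∞: -249458 < 0 and 391 > 0  ⇒  (a,b)_∞ = +1.
v=3: a=3^-2·(≡1), b=3^-2·(≡1) mod 3; (1|3)=+1, (1|3)=+1; (−1)^{-2·-2·1}·(+1)^-2·(+1)^-2 = +1.
v=31: a=31^2·(≡17), b=31^4·(≡18) mod 31; (17|31)=-1, (18|31)=+1; (−1)^{2·4·15}·(-1)^4·(+1)^2 = +1.
v=13: a=13^2·(≡1), b=13^0·(≡12) mod 13; (1|13)=+1, (12|13)=+1; (−1)^{2·0·6}·(+1)^0·(+1)^2 = +1.
v=2: v_2(a)=-1, v_2(b)=-4; units ≡ 7, 7 (mod 8); ε·ε+αω+βω = 1·1+-1·0+-4·0 ≡ 1  ⇒  (a,b)_2 = -1.
v=29: a=29^1·(≡14), b=29^2·(≡2) mod 29; (14|29)=-1, (2|29)=-1; (−1)^{1·2·14}·(-1)^2·(-1)^1 = -1.
v=23: a=23^1·(≡14), b=23^5·(≡21) mod 23; (14|23)=-1, (21|23)=-1; (−1)^{1·5·11}·(-1)^5·(-1)^1 = -1.
v=17: a=17^-1·(≡6), b=17^1·(≡3) mod 17; (6|17)=-1, (3|17)=-1; (−1)^{-1·1·8}·(-1)^1·(-1)^-1 = +1.
v=11: a=11^1·(≡9), b=11^2·(≡6) mod 11; (9|11)=+1, (6|11)=-1; (−1)^{1·2·5}·(+1)^2·(-1)^1 = -1.
Ram(-249458, 391) = {2, 11, 23, 29}; no ℚ_2-point on the conic.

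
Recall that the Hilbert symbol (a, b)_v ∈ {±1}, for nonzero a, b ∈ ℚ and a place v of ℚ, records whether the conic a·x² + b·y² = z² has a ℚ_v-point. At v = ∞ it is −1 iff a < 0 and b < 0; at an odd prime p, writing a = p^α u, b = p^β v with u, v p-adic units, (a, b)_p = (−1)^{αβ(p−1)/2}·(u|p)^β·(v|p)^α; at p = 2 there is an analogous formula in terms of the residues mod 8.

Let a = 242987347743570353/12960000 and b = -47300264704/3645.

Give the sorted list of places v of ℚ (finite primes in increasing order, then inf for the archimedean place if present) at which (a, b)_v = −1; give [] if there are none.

[5, 7, 11, 23]

(a, b) ≡ (17, -8855) mod (ℚ^×)²; places V = {2, 3, 5, 7, 11, 17, 19, 23, ∞}.
(a,b)_17: α=3, u≡1; β=2, v≡8 (mod 17); (1|17)=+1, (8|17)=+1; sign (−1)^0·+1^2·+1^3 = +1.
(a,b)_11: α=4, u≡7; β=1, v≡4 (mod 11); (7|11)=-1, (4|11)=+1; sign (−1)^0·-1^1·+1^4 = -1.
(a,b)_19: α=4, u≡7; β=2, v≡10 (mod 19); (7|19)=+1, (10|19)=-1; sign (−1)^0·+1^2·-1^4 = +1.
(a,b)_3: α=-4, u≡2; β=-6, v≡1 (mod 3); (2|3)=-1, (1|3)=+1; sign (−1)^0·-1^-6·+1^-4 = +1.
(a,b)_2: α=-8, β=8; u≡1, v≡1 (mod 8); ε(u)ε(v)=0·0, αω(v)=-8·0, βω(u)=8·0; sum ≡ 0  ⇒  +1.
(a,b)_23: α=2, u≡20; β=1, v≡2 (mod 23); (20|23)=-1, (2|23)=+1; sign (−1)^0·-1^1·+1^2 = -1.
(a,b)_5: α=-4, u≡3; β=-1, v≡4 (mod 5); (3|5)=-1, (4|5)=+1; sign (−1)^0·-1^-1·+1^-4 = -1.
(a,b)_∞: sgn(17)=+, sgn(-8855)=−, so +1.
(a,b)_7: α=2, u≡6; β=1, v≡2 (mod 7); (6|7)=-1, (2|7)=+1; sign (−1)^0·-1^1·+1^2 = -1.
Ram(17, -8855) = {5, 7, 11, 23}; no ℚ_5-point on the conic.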